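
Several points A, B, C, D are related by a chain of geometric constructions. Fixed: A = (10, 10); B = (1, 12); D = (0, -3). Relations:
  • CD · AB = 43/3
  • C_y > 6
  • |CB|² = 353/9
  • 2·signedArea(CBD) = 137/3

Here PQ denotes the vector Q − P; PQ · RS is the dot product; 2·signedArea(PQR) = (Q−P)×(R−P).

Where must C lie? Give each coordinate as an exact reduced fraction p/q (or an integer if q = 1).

1. C_x = 11/3  [2·signedArea(CBD) = 137/3 ∩ CD · AB = 43/3]
2. C_y = 19/3  [2·signedArea(CBD) = 137/3 ∩ CD · AB = 43/3]
   → C = (11/3, 19/3)

C = (11/3, 19/3)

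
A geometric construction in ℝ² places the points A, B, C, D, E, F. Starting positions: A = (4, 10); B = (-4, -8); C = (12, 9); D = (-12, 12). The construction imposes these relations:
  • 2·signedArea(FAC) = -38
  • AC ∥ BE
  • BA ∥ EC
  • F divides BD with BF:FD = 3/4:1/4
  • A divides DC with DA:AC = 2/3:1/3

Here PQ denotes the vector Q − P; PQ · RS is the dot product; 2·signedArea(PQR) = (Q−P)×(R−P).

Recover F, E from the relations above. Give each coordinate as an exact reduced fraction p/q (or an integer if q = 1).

1. F_x = -10  [F divides BD with BF:FD = 3/4:1/4]
2. F_y = 7  [F divides BD with BF:FD = 3/4:1/4]
   → F = (-10, 7)
3. E_x = 4  [BA ∥ EC ∩ AC ∥ BE]
4. E_y = -9  [BA ∥ EC ∩ AC ∥ BE]
   → E = (4, -9)

E = (4, -9)
F = (-10, 7)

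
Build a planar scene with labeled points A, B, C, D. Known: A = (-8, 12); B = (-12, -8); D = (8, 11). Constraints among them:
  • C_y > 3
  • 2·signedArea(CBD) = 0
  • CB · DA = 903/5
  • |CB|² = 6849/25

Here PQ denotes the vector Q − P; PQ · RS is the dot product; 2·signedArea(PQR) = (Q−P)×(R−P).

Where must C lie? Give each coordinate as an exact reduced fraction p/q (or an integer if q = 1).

C = (0, 17/5)

1. C_x = 0  [2·signedArea(CBD) = 0 ∩ CB · DA = 903/5]
2. C_y = 17/5  [2·signedArea(CBD) = 0 ∩ CB · DA = 903/5]
   → C = (0, 17/5)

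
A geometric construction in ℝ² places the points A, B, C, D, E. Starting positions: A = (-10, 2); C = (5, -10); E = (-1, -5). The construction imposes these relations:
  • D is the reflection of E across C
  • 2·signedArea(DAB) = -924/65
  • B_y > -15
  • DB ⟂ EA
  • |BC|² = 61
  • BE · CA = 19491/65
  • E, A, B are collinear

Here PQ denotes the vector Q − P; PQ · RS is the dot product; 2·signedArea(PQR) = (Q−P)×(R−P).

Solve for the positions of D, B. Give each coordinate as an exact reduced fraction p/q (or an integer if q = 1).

1. D_x = 11  [D is the reflection of E across C]
2. D_y = -15  [D is the reflection of E across C]
   → D = (11, -15)
3. B_x = 736/65  [E, A, B are collinear ∩ DB ⟂ EA]
4. B_y = -948/65  [E, A, B are collinear ∩ DB ⟂ EA]
   → B = (736/65, -948/65)

B = (736/65, -948/65)
D = (11, -15)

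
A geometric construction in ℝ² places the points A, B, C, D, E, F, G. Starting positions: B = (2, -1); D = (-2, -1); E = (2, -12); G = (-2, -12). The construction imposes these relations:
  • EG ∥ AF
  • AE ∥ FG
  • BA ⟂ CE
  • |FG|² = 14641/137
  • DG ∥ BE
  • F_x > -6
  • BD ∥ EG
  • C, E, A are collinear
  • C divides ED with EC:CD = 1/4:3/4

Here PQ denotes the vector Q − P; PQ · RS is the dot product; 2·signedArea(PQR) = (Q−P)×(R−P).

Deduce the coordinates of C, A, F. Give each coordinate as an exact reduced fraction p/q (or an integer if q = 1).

A = (-210/137, -313/137)
C = (1, -37/4)
F = (-758/137, -313/137)

1. C_x = 1  [C divides ED with EC:CD = 1/4:3/4]
2. C_y = -37/4  [C divides ED with EC:CD = 1/4:3/4]
   → C = (1, -37/4)
3. A_x = -210/137  [C, E, A are collinear ∩ BA ⟂ CE]
4. A_y = -313/137  [C, E, A are collinear ∩ BA ⟂ CE]
   → A = (-210/137, -313/137)
5. F_x = -758/137  [AE ∥ FG ∩ EG ∥ AF]
6. F_y = -313/137  [AE ∥ FG ∩ EG ∥ AF]
   → F = (-758/137, -313/137)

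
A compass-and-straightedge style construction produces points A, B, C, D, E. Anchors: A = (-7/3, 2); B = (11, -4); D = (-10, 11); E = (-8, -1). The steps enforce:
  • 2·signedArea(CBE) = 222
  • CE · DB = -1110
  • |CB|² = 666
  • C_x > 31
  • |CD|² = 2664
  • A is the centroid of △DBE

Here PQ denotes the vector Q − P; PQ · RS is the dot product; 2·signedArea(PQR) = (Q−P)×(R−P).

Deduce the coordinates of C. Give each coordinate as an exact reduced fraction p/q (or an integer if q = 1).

C = (32, -19)

1. C_x = 32  [CE · DB = -1110 ∩ 2·signedArea(CBE) = 222]
2. C_y = -19  [CE · DB = -1110 ∩ 2·signedArea(CBE) = 222]
   → C = (32, -19)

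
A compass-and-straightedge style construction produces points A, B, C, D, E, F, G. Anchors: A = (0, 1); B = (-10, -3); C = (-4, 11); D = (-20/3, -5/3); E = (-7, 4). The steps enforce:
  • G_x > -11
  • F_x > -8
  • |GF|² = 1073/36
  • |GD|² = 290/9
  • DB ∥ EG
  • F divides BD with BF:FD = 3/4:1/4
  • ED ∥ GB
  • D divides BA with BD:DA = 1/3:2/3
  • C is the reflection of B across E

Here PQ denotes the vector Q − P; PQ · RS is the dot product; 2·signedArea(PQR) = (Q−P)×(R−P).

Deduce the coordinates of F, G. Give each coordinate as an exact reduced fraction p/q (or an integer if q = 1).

1. F_x = -15/2  [F divides BD with BF:FD = 3/4:1/4]
2. F_y = -2  [F divides BD with BF:FD = 3/4:1/4]
   → F = (-15/2, -2)
3. G_x = -31/3  [ED ∥ GB ∩ DB ∥ EG]
4. G_y = 8/3  [ED ∥ GB ∩ DB ∥ EG]
   → G = (-31/3, 8/3)

F = (-15/2, -2)
G = (-31/3, 8/3)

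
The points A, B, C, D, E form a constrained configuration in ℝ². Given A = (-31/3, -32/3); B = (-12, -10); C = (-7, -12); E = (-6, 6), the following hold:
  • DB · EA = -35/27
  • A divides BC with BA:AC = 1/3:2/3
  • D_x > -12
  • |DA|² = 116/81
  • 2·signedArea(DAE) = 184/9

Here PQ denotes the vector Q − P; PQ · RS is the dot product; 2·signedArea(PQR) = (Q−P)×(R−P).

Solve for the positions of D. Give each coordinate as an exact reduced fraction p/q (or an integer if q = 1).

1. D_x = -103/9  [2·signedArea(DAE) = 184/9 ∩ DB · EA = -35/27]
2. D_y = -92/9  [2·signedArea(DAE) = 184/9 ∩ DB · EA = -35/27]
   → D = (-103/9, -92/9)

D = (-103/9, -92/9)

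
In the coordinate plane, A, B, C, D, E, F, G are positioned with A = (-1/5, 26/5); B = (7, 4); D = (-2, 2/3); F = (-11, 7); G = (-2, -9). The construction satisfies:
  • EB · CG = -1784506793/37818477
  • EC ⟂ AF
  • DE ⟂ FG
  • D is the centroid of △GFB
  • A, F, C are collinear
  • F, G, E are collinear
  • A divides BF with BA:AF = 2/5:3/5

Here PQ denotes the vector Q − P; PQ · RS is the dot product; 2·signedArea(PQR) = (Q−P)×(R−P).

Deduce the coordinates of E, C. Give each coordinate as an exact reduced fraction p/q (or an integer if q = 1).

1. E_x = -2066/337  [F, G, E are collinear ∩ DE ⟂ FG]
2. E_y = -1675/1011  [F, G, E are collinear ∩ DE ⟂ FG]
   → E = (-2066/337, -1675/1011)
3. C_x = -60579/12469  [A, F, C are collinear ∩ EC ⟂ AF]
4. C_y = 223559/37407  [A, F, C are collinear ∩ EC ⟂ AF]
   → C = (-60579/12469, 223559/37407)

C = (-60579/12469, 223559/37407)
E = (-2066/337, -1675/1011)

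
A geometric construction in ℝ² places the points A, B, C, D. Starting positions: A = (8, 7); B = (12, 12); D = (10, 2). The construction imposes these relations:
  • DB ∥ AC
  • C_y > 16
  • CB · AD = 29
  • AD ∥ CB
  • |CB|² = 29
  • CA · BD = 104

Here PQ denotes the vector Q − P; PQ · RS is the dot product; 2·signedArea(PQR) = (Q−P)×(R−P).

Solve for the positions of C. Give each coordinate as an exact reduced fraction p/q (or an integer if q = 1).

C = (10, 17)

1. C_x = 10  [AD ∥ CB ∩ DB ∥ AC]
2. C_y = 17  [AD ∥ CB ∩ DB ∥ AC]
   → C = (10, 17)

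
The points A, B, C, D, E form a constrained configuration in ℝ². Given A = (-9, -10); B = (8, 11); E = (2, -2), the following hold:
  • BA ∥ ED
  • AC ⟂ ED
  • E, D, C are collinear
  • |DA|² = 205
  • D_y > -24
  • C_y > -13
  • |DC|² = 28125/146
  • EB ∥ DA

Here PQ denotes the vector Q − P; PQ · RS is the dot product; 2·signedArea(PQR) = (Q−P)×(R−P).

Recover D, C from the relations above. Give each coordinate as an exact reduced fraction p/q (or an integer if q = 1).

1. D_x = -15  [EB ∥ DA ∩ BA ∥ ED]
2. D_y = -23  [EB ∥ DA ∩ BA ∥ ED]
   → D = (-15, -23)
3. C_x = -915/146  [E, D, C are collinear ∩ AC ⟂ ED]
4. C_y = -1783/146  [E, D, C are collinear ∩ AC ⟂ ED]
   → C = (-915/146, -1783/146)

C = (-915/146, -1783/146)
D = (-15, -23)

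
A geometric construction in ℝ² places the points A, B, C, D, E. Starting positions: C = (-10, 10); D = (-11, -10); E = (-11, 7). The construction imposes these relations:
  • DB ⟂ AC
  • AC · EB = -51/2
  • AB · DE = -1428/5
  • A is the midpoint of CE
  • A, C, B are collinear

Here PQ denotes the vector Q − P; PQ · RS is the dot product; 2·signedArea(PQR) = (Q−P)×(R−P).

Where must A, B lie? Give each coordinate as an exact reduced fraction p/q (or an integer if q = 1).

1. A_x = -21/2  [A is the midpoint of CE]
2. A_y = 17/2  [A is the midpoint of CE]
   → A = (-21/2, 17/2)
3. B_x = -161/10  [A, C, B are collinear ∩ DB ⟂ AC]
4. B_y = -83/10  [A, C, B are collinear ∩ DB ⟂ AC]
   → B = (-161/10, -83/10)

A = (-21/2, 17/2)
B = (-161/10, -83/10)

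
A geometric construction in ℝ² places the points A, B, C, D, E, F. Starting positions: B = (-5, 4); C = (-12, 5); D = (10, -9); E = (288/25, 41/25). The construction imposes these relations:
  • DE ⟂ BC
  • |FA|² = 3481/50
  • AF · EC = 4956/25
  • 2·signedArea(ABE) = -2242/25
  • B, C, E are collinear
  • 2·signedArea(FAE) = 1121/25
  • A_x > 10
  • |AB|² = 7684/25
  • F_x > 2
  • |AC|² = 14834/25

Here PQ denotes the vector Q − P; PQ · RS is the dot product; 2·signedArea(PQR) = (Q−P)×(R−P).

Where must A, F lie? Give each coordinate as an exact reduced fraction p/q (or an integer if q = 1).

1. A_x = 269/25  [line 59/25·x + 413/25·y + 177/5 = 0 ∩ |AB|² = 7684/25]
2. A_y = -92/25  [line 59/25·x + 413/25·y + 177/5 = 0 ∩ |AB|² = 7684/25]
   → A = (269/25, -92/25)
3. F_x = 5/2  [line -133/25·x + 19/25·y + 76/5 = 0 ∩ |FA|² = 3481/50]
4. F_y = -5/2  [line -133/25·x + 19/25·y + 76/5 = 0 ∩ |FA|² = 3481/50]
   → F = (5/2, -5/2)

A = (269/25, -92/25)
F = (5/2, -5/2)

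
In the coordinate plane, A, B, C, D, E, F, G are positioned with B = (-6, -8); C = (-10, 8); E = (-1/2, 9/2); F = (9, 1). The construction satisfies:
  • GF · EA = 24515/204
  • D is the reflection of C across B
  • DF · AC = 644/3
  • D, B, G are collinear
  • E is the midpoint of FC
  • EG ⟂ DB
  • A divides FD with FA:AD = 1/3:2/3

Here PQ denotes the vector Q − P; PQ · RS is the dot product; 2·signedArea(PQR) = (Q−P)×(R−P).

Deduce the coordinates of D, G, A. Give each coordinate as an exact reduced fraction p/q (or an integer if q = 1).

A = (16/3, -22/3)
D = (-2, -24)
G = (-293/34, 42/17)

1. D_x = -2  [D is the reflection of C across B]
2. D_y = -24  [D is the reflection of C across B]
   → D = (-2, -24)
3. G_x = -293/34  [D, B, G are collinear ∩ EG ⟂ DB]
4. G_y = 42/17  [D, B, G are collinear ∩ EG ⟂ DB]
   → G = (-293/34, 42/17)
5. A_x = 16/3  [A divides FD with FA:AD = 1/3:2/3]
6. A_y = -22/3  [A divides FD with FA:AD = 1/3:2/3]
   → A = (16/3, -22/3)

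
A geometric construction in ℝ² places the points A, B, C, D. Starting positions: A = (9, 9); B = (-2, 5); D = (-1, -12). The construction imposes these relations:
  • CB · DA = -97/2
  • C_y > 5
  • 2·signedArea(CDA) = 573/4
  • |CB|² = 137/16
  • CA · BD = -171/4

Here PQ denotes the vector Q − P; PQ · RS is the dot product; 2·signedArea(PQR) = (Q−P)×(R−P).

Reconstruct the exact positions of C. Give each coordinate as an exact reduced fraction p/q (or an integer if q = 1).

C = (3/4, 6)

1. C_x = 3/4  [CB · DA = -97/2 ∩ 2·signedArea(CDA) = 573/4]
2. C_y = 6  [CB · DA = -97/2 ∩ 2·signedArea(CDA) = 573/4]
   → C = (3/4, 6)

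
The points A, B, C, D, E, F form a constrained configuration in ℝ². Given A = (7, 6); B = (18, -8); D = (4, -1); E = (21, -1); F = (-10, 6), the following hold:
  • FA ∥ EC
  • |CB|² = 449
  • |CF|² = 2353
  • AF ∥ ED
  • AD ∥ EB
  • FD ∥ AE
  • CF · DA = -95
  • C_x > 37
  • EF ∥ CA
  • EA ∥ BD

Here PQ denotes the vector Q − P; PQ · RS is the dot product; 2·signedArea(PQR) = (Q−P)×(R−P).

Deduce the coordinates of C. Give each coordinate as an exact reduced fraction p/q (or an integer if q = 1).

1. C_x = 38  [EF ∥ CA ∩ FA ∥ EC]
2. C_y = -1  [EF ∥ CA ∩ FA ∥ EC]
   → C = (38, -1)

C = (38, -1)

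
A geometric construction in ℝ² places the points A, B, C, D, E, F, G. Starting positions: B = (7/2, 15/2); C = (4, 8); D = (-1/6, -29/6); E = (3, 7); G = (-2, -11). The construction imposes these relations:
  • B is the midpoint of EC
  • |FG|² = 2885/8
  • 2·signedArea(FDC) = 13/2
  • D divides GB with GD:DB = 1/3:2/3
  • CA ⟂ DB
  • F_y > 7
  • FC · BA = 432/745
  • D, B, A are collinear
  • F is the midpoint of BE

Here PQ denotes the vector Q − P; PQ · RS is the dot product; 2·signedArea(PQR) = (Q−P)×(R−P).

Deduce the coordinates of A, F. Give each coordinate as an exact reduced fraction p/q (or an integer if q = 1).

A = (5479/1490, 12063/1490)
F = (13/4, 29/4)

1. A_x = 5479/1490  [D, B, A are collinear ∩ CA ⟂ DB]
2. A_y = 12063/1490  [D, B, A are collinear ∩ CA ⟂ DB]
   → A = (5479/1490, 12063/1490)
3. F_x = 13/4  [F is the midpoint of BE]
4. F_y = 29/4  [F is the midpoint of BE]
   → F = (13/4, 29/4)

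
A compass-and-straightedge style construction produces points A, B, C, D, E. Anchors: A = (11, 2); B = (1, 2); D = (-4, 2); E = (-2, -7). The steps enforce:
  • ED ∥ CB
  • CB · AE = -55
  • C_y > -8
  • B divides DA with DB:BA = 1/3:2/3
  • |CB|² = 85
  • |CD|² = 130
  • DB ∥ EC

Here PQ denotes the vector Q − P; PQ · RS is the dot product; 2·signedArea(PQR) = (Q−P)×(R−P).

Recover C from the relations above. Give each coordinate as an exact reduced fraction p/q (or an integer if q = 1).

1. C_x = 3  [ED ∥ CB ∩ DB ∥ EC]
2. C_y = -7  [ED ∥ CB ∩ DB ∥ EC]
   → C = (3, -7)

C = (3, -7)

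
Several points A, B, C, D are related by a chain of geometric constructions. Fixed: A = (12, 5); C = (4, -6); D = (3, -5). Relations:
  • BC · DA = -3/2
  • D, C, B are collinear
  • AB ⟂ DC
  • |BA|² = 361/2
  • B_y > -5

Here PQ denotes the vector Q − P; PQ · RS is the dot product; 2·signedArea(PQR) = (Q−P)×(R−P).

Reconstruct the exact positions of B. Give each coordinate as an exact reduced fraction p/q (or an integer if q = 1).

B = (5/2, -9/2)

1. B_x = 5/2  [D, C, B are collinear ∩ AB ⟂ DC]
2. B_y = -9/2  [D, C, B are collinear ∩ AB ⟂ DC]
   → B = (5/2, -9/2)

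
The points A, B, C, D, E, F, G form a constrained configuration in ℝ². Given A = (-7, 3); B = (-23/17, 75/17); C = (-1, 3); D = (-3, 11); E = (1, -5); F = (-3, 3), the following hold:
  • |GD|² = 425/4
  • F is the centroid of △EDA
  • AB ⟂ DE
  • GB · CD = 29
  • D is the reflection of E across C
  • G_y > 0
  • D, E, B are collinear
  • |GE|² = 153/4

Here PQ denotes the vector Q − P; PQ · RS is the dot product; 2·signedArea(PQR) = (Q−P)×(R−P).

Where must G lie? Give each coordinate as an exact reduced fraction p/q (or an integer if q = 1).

G = (-1/2, 1)

1. G_x = -1/2  [line 2·x + -8·y + 9 = 0 ∩ |GE|² = 153/4]
2. G_y = 1  [line 2·x + -8·y + 9 = 0 ∩ |GE|² = 153/4]
   → G = (-1/2, 1)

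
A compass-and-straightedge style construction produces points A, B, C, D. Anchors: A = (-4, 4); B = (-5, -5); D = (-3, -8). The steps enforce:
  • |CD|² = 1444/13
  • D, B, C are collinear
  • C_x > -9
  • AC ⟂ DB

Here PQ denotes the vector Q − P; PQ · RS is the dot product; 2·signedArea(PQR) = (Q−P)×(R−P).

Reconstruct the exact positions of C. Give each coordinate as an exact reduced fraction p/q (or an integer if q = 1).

1. C_x = -115/13  [D, B, C are collinear ∩ AC ⟂ DB]
2. C_y = 10/13  [D, B, C are collinear ∩ AC ⟂ DB]
   → C = (-115/13, 10/13)

C = (-115/13, 10/13)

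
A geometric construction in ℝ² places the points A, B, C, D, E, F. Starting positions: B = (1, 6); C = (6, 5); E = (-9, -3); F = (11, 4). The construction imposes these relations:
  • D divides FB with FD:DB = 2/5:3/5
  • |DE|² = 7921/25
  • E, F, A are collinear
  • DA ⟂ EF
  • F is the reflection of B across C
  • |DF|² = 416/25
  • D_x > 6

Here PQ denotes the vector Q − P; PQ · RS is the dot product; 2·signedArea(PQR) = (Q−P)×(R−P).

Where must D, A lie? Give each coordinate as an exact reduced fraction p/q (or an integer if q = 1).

1. D_x = 7  [D divides FB with FD:DB = 2/5:3/5]
2. D_y = 24/5  [D divides FB with FD:DB = 2/5:3/5]
   → D = (7, 24/5)
3. A_x = 3451/449  [E, F, A are collinear ∩ DA ⟂ EF]
4. A_y = 6376/2245  [E, F, A are collinear ∩ DA ⟂ EF]
   → A = (3451/449, 6376/2245)

A = (3451/449, 6376/2245)
D = (7, 24/5)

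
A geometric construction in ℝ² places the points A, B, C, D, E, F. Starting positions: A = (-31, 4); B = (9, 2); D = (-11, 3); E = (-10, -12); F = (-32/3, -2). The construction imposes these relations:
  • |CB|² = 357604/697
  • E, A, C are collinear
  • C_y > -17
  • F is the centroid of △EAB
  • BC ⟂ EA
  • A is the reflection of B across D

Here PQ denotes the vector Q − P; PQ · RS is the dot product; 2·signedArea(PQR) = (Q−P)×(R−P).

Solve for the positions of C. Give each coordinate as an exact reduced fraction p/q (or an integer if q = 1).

1. C_x = -3295/697  [E, A, C are collinear ∩ BC ⟂ EA]
2. C_y = -11164/697  [E, A, C are collinear ∩ BC ⟂ EA]
   → C = (-3295/697, -11164/697)

C = (-3295/697, -11164/697)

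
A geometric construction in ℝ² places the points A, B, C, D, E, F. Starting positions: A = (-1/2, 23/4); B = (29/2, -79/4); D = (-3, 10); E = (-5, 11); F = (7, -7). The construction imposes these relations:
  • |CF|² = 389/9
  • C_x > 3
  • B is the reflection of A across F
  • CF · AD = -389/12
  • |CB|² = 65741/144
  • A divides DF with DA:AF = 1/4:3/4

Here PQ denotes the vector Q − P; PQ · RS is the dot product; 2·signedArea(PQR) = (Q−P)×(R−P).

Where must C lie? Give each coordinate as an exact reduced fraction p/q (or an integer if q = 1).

C = (11/3, -4/3)

1. C_x = 11/3  [line 5/2·x + -17/4·y + -89/6 = 0 ∩ |CB|² = 65741/144]
2. C_y = -4/3  [line 5/2·x + -17/4·y + -89/6 = 0 ∩ |CB|² = 65741/144]
   → C = (11/3, -4/3)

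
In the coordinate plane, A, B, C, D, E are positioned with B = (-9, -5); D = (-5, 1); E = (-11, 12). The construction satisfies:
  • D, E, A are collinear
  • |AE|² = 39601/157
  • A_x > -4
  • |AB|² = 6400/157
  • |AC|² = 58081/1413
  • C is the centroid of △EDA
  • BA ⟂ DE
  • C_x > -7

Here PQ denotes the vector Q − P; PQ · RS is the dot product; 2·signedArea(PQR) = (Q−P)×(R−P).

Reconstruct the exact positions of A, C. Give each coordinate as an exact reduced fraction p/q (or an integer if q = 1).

A = (-533/157, -305/157)
C = (-1015/157, 1736/471)

1. A_x = -533/157  [D, E, A are collinear ∩ BA ⟂ DE]
2. A_y = -305/157  [D, E, A are collinear ∩ BA ⟂ DE]
   → A = (-533/157, -305/157)
3. C_x = -1015/157  [C is the centroid of △EDA]
4. C_y = 1736/471  [C is the centroid of △EDA]
   → C = (-1015/157, 1736/471)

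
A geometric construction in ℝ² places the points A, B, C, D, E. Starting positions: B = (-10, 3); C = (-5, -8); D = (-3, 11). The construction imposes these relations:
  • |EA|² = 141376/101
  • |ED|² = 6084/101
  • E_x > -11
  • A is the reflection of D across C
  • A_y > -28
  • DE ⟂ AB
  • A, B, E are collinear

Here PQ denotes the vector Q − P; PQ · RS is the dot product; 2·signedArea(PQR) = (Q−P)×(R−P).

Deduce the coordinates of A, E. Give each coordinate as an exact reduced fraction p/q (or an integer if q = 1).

A = (-7, -27)
E = (-1083/101, 1033/101)

1. A_x = -7  [A is the reflection of D across C]
2. A_y = -27  [A is the reflection of D across C]
   → A = (-7, -27)
3. E_x = -1083/101  [A, B, E are collinear ∩ DE ⟂ AB]
4. E_y = 1033/101  [A, B, E are collinear ∩ DE ⟂ AB]
   → E = (-1083/101, 1033/101)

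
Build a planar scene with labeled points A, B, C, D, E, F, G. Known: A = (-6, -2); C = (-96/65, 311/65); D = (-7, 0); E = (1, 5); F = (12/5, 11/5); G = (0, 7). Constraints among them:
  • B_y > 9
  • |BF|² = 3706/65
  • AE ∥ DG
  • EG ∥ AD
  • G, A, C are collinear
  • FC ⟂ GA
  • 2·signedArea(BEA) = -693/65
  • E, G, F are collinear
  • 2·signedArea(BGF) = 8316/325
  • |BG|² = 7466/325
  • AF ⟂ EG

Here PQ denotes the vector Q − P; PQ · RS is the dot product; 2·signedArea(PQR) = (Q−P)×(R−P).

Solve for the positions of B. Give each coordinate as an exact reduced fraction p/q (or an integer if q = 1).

1. B_x = 263/65  [2·signedArea(BEA) = -693/65 ∩ 2·signedArea(BGF) = 8316/325]
2. B_y = 622/65  [2·signedArea(BEA) = -693/65 ∩ 2·signedArea(BGF) = 8316/325]
   → B = (263/65, 622/65)

B = (263/65, 622/65)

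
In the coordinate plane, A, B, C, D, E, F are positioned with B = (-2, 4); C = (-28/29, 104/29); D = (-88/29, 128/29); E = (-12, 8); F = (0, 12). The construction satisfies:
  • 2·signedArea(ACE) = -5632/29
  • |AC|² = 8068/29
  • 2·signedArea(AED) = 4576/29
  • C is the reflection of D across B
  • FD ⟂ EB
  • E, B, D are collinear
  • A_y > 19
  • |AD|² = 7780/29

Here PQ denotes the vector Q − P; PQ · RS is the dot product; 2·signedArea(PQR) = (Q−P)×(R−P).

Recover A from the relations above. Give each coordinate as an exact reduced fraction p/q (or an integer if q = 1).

1. A_x = 2  [line 104/29·x + 260/29·y + -5408/29 = 0 ∩ |AC|² = 8068/29]
2. A_y = 20  [line 104/29·x + 260/29·y + -5408/29 = 0 ∩ |AC|² = 8068/29]
   → A = (2, 20)

A = (2, 20)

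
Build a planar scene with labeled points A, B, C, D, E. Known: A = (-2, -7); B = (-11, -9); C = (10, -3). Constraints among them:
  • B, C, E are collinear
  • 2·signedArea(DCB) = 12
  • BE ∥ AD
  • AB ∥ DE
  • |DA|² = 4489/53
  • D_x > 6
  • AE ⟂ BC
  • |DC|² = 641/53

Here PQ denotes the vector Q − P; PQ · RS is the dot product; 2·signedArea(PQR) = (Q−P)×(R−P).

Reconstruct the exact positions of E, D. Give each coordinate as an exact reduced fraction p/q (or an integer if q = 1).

1. E_x = -114/53  [B, C, E are collinear ∩ AE ⟂ BC]
2. E_y = -343/53  [B, C, E are collinear ∩ AE ⟂ BC]
   → E = (-114/53, -343/53)
3. D_x = 363/53  [AB ∥ DE ∩ BE ∥ AD]
4. D_y = -237/53  [AB ∥ DE ∩ BE ∥ AD]
   → D = (363/53, -237/53)

D = (363/53, -237/53)
E = (-114/53, -343/53)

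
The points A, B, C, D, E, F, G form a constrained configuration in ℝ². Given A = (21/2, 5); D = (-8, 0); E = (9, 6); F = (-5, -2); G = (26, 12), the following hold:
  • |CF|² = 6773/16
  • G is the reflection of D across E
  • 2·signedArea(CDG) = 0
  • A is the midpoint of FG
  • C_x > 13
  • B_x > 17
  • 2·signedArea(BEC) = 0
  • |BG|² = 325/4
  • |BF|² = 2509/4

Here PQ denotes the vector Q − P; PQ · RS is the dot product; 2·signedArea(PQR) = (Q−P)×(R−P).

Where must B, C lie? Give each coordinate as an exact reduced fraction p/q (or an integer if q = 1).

1. C_x = 53/4  [line -12·x + 34·y + -96 = 0 ∩ |CF|² = 6773/16]
2. C_y = 15/2  [line -12·x + 34·y + -96 = 0 ∩ |CF|² = 6773/16]
   → C = (53/4, 15/2)
3. B_x = 35/2  [line -3/2·x + 17/4·y + -12 = 0 ∩ |BF|² = 2509/4]
4. B_y = 9  [line -3/2·x + 17/4·y + -12 = 0 ∩ |BF|² = 2509/4]
   → B = (35/2, 9)

B = (35/2, 9)
C = (53/4, 15/2)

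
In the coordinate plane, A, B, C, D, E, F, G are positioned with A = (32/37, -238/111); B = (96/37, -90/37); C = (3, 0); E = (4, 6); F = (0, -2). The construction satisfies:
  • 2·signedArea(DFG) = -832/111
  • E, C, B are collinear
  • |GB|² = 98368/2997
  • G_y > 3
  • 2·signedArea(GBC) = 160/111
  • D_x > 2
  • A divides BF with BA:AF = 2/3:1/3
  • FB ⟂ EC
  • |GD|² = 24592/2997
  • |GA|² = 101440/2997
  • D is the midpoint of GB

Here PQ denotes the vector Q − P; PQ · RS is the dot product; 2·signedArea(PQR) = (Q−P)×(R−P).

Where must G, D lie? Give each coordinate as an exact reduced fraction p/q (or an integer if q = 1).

1. G_x = 328/111  [line -90/37·x + 15/37·y + 650/111 = 0 ∩ |GB|² = 98368/2997]
2. G_y = 1094/333  [line -90/37·x + 15/37·y + 650/111 = 0 ∩ |GB|² = 98368/2997]
   → G = (328/111, 1094/333)
3. D_x = 308/111  [D is the midpoint of GB]
4. D_y = 142/333  [D is the midpoint of GB]
   → D = (308/111, 142/333)

D = (308/111, 142/333)
G = (328/111, 1094/333)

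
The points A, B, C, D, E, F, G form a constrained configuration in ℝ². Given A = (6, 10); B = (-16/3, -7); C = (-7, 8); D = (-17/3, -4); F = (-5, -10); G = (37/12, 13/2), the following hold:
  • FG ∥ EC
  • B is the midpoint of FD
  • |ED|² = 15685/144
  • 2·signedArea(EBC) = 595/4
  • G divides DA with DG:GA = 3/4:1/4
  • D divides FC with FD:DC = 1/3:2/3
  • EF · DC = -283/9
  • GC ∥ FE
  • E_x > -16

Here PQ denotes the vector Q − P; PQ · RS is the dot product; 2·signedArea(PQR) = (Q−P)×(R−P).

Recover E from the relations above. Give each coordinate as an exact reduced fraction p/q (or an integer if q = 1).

E = (-181/12, -17/2)

1. E_x = -181/12  [FG ∥ EC ∩ GC ∥ FE]
2. E_y = -17/2  [FG ∥ EC ∩ GC ∥ FE]
   → E = (-181/12, -17/2)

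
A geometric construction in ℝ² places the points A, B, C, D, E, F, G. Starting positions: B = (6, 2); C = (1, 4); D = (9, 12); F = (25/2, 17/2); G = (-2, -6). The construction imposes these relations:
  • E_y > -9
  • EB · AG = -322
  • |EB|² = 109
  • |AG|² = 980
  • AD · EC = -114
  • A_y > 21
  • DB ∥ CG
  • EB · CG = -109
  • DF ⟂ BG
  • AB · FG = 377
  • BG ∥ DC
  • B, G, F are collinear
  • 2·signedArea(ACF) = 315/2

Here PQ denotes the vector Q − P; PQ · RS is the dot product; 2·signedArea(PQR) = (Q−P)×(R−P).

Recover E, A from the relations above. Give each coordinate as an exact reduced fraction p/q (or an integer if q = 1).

A = (12, 22)
E = (3, -8)

1. E_x = 3  [line 3·x + 10·y + 71 = 0 ∩ |EB|² = 109]
2. E_y = -8  [line 3·x + 10·y + 71 = 0 ∩ |EB|² = 109]
   → E = (3, -8)
3. A_x = 12  [AD · EC = -114 ∩ EB · AG = -322]
4. A_y = 22  [AD · EC = -114 ∩ EB · AG = -322]
   → A = (12, 22)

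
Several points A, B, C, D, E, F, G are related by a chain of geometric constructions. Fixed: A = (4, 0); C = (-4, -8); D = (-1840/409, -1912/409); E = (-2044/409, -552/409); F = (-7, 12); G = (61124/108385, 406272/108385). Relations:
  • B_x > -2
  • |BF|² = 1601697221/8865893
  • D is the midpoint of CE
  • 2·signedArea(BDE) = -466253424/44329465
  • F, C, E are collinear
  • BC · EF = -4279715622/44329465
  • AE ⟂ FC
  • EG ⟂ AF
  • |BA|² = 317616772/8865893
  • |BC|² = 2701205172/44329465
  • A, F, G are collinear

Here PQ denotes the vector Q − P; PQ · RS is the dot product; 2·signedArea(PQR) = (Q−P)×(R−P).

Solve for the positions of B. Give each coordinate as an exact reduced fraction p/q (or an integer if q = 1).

B = (-213238/108385, -50204/108385)

1. B_x = -213238/108385  [2·signedArea(BDE) = -466253424/44329465 ∩ BC · EF = -4279715622/44329465]
2. B_y = -50204/108385  [2·signedArea(BDE) = -466253424/44329465 ∩ BC · EF = -4279715622/44329465]
   → B = (-213238/108385, -50204/108385)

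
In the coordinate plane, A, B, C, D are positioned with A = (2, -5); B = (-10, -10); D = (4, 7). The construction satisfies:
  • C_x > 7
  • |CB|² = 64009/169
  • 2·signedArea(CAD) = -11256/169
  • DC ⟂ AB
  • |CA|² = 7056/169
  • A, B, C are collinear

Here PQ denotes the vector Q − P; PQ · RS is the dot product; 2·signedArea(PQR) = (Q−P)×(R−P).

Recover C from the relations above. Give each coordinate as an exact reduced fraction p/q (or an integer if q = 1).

1. C_x = 1346/169  [A, B, C are collinear ∩ DC ⟂ AB]
2. C_y = -425/169  [A, B, C are collinear ∩ DC ⟂ AB]
   → C = (1346/169, -425/169)

C = (1346/169, -425/169)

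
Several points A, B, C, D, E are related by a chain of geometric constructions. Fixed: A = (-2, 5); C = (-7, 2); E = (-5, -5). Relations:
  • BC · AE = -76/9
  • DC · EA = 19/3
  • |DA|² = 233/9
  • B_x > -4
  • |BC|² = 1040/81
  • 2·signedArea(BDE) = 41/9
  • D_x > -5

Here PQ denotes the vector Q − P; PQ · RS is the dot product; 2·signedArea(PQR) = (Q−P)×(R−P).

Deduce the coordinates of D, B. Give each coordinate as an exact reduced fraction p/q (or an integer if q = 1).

B = (-35/9, 2/9)
D = (-14/3, 2/3)

1. B_x = -35/9  [line 3·x + 10·y + 85/9 = 0 ∩ |BC|² = 1040/81]
2. B_y = 2/9  [line 3·x + 10·y + 85/9 = 0 ∩ |BC|² = 1040/81]
   → B = (-35/9, 2/9)
3. D_x = -14/3  [DC · EA = 19/3 ∩ 2·signedArea(BDE) = 41/9]
4. D_y = 2/3  [DC · EA = 19/3 ∩ 2·signedArea(BDE) = 41/9]
   → D = (-14/3, 2/3)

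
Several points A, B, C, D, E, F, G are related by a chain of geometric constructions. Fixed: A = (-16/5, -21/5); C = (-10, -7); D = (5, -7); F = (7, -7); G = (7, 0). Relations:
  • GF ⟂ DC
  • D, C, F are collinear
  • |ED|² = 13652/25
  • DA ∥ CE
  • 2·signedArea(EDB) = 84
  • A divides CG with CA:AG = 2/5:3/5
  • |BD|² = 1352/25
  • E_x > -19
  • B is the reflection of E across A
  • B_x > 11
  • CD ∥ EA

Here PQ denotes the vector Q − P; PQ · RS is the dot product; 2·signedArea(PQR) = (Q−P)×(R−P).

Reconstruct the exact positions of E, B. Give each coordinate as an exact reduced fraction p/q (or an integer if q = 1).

B = (59/5, -21/5)
E = (-91/5, -21/5)

1. E_x = -91/5  [CD ∥ EA ∩ DA ∥ CE]
2. E_y = -21/5  [CD ∥ EA ∩ DA ∥ CE]
   → E = (-91/5, -21/5)
3. B_x = 59/5  [B is the reflection of E across A]
4. B_y = -21/5  [B is the reflection of E across A]
   → B = (59/5, -21/5)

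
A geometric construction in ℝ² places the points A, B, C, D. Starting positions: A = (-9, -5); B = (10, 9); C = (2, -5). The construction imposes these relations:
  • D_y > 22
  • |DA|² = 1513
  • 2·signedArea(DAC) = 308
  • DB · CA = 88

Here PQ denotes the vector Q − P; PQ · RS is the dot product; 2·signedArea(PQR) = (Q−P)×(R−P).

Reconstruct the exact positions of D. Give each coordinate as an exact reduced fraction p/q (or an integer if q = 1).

1. D_x = 18  [2·signedArea(DAC) = 308 ∩ DB · CA = 88]
2. D_y = 23  [2·signedArea(DAC) = 308 ∩ DB · CA = 88]
   → D = (18, 23)

D = (18, 23)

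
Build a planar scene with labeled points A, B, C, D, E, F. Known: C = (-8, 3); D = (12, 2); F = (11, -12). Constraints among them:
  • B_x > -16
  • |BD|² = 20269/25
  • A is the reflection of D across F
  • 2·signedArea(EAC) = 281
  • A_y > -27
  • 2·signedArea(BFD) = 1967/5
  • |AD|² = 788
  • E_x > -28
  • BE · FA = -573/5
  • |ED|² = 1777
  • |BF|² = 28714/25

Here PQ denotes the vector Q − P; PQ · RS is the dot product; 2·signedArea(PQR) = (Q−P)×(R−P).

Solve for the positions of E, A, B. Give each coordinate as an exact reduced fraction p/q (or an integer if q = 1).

A = (10, -26)
B = (-78/5, 9)
E = (-27, 18)

1. A_x = 10  [A is the reflection of D across F]
2. A_y = -26  [A is the reflection of D across F]
   → A = (10, -26)
3. B_x = -78/5  [line -14·x + 1·y + -1137/5 = 0 ∩ |BF|² = 28714/25]
4. B_y = 9  [line -14·x + 1·y + -1137/5 = 0 ∩ |BF|² = 28714/25]
   → B = (-78/5, 9)
5. E_x = -27  [2·signedArea(EAC) = 281 ∩ BE · FA = -573/5]
6. E_y = 18  [2·signedArea(EAC) = 281 ∩ BE · FA = -573/5]
   → E = (-27, 18)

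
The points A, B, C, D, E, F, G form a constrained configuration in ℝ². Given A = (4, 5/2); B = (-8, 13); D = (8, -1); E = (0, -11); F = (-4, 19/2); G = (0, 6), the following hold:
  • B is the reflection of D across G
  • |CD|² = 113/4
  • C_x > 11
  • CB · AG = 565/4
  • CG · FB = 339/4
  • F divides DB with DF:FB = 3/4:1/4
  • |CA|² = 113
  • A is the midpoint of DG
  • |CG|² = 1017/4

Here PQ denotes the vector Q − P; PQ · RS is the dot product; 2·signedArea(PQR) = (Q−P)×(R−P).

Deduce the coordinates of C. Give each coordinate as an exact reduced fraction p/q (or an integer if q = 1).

1. C_x = 12  [line 4·x + -7/2·y + -255/4 = 0 ∩ |CD|² = 113/4]
2. C_y = -9/2  [line 4·x + -7/2·y + -255/4 = 0 ∩ |CD|² = 113/4]
   → C = (12, -9/2)

C = (12, -9/2)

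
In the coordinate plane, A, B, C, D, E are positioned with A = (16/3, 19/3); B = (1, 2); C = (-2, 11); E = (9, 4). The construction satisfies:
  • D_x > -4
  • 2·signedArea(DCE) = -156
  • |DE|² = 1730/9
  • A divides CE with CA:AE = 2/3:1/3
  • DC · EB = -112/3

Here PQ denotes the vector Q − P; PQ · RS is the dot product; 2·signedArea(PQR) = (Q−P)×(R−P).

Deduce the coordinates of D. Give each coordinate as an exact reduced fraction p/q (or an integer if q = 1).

1. D_x = -10/3  [2·signedArea(DCE) = -156 ∩ DC · EB = -112/3]
2. D_y = -7/3  [2·signedArea(DCE) = -156 ∩ DC · EB = -112/3]
   → D = (-10/3, -7/3)

D = (-10/3, -7/3)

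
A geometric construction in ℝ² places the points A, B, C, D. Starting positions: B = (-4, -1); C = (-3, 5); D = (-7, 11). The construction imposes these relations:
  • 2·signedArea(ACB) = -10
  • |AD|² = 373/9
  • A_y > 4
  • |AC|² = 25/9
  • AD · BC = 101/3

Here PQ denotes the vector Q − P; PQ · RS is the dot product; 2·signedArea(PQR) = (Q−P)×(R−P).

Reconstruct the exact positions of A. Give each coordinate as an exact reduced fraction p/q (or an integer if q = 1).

1. A_x = -14/3  [2·signedArea(ACB) = -10 ∩ AD · BC = 101/3]
2. A_y = 5  [2·signedArea(ACB) = -10 ∩ AD · BC = 101/3]
   → A = (-14/3, 5)

A = (-14/3, 5)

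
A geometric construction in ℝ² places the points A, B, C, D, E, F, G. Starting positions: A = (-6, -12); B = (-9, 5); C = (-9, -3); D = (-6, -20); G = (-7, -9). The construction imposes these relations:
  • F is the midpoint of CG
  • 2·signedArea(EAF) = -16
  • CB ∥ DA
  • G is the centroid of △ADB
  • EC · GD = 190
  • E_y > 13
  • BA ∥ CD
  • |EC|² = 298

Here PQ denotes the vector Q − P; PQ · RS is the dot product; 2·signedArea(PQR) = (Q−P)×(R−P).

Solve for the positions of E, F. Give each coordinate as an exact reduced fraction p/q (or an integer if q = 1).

E = (-12, 14)
F = (-8, -6)

1. F_x = -8  [F is the midpoint of CG]
2. F_y = -6  [F is the midpoint of CG]
   → F = (-8, -6)
3. E_x = -12  [EC · GD = 190 ∩ 2·signedArea(EAF) = -16]
4. E_y = 14  [EC · GD = 190 ∩ 2·signedArea(EAF) = -16]
   → E = (-12, 14)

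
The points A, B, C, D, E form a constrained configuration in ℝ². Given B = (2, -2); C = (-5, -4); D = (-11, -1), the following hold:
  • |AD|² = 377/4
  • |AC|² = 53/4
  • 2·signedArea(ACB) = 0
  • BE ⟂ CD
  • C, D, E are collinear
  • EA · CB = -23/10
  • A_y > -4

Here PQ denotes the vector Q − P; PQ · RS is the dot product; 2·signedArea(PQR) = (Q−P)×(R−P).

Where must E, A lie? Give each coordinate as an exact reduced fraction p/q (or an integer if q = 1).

A = (-3/2, -3)
E = (-1/5, -32/5)

1. E_x = -1/5  [C, D, E are collinear ∩ BE ⟂ CD]
2. E_y = -32/5  [C, D, E are collinear ∩ BE ⟂ CD]
   → E = (-1/5, -32/5)
3. A_x = -3/2  [2·signedArea(ACB) = 0 ∩ EA · CB = -23/10]
4. A_y = -3  [2·signedArea(ACB) = 0 ∩ EA · CB = -23/10]
   → A = (-3/2, -3)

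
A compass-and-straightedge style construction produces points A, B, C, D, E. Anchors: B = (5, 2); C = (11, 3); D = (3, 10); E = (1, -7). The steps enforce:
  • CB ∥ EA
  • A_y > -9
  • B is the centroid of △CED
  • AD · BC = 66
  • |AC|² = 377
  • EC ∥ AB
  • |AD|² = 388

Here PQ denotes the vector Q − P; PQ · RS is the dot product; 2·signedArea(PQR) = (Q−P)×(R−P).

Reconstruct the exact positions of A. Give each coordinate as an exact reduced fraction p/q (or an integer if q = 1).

A = (-5, -8)

1. A_x = -5  [EC ∥ AB ∩ CB ∥ EA]
2. A_y = -8  [EC ∥ AB ∩ CB ∥ EA]
   → A = (-5, -8)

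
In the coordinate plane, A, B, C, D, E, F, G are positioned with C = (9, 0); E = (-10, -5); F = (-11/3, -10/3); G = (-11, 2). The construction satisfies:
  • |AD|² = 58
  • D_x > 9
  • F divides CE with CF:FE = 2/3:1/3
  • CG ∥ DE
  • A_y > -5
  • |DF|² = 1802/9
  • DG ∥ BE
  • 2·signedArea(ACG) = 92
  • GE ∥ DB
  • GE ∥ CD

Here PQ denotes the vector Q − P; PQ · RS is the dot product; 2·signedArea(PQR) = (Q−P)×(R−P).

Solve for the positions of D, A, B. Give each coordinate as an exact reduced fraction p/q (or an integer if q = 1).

A = (3, -4)
B = (11, -14)
D = (10, -7)

1. D_x = 10  [CG ∥ DE ∩ GE ∥ CD]
2. D_y = -7  [CG ∥ DE ∩ GE ∥ CD]
   → D = (10, -7)
3. A_x = 3  [line -2·x + -20·y + -74 = 0 ∩ |AD|² = 58]
4. A_y = -4  [line -2·x + -20·y + -74 = 0 ∩ |AD|² = 58]
   → A = (3, -4)
5. B_x = 11  [DG ∥ BE ∩ GE ∥ DB]
6. B_y = -14  [DG ∥ BE ∩ GE ∥ DB]
   → B = (11, -14)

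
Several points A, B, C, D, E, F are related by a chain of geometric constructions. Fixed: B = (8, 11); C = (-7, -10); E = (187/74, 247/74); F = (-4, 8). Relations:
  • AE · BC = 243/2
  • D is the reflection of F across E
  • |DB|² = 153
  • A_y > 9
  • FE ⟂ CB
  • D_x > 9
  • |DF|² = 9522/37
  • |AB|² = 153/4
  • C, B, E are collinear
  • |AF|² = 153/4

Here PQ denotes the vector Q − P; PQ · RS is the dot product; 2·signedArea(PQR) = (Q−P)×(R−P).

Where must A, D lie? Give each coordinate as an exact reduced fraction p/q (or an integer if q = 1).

1. A_x = 2  [line 15·x + 21·y + -459/2 = 0 ∩ |AB|² = 153/4]
2. A_y = 19/2  [line 15·x + 21·y + -459/2 = 0 ∩ |AB|² = 153/4]
   → A = (2, 19/2)
3. D_x = 335/37  [D is the reflection of F across E]
4. D_y = -49/37  [D is the reflection of F across E]
   → D = (335/37, -49/37)

A = (2, 19/2)
D = (335/37, -49/37)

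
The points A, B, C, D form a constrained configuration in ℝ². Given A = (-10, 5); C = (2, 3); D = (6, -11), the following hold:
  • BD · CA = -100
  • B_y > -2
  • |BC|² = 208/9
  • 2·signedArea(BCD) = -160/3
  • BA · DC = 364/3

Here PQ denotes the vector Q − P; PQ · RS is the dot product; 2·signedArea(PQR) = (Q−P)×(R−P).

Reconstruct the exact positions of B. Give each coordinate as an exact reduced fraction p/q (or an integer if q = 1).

1. B_x = -2/3  [BD · CA = -100 ∩ 2·signedArea(BCD) = -160/3]
2. B_y = -1  [BD · CA = -100 ∩ 2·signedArea(BCD) = -160/3]
   → B = (-2/3, -1)

B = (-2/3, -1)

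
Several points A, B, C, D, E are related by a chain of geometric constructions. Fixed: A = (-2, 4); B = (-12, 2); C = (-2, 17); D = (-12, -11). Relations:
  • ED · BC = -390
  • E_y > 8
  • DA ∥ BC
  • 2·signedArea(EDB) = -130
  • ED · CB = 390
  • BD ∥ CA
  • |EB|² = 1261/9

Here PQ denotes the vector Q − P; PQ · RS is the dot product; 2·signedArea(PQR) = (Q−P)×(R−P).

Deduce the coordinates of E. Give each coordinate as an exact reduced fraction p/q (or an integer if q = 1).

E = (-2, 25/3)

1. E_x = -2  [2·signedArea(EDB) = -130 ∩ ED · BC = -390]
2. E_y = 25/3  [2·signedArea(EDB) = -130 ∩ ED · BC = -390]
   → E = (-2, 25/3)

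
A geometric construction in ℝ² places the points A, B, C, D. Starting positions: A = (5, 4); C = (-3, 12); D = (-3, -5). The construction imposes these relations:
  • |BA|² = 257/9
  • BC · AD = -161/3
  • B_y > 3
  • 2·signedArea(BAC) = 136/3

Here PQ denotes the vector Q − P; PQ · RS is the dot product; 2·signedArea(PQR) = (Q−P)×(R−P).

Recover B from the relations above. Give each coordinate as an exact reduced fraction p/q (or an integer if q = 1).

B = (-1/3, 11/3)

1. B_x = -1/3  [BC · AD = -161/3 ∩ 2·signedArea(BAC) = 136/3]
2. B_y = 11/3  [BC · AD = -161/3 ∩ 2·signedArea(BAC) = 136/3]
   → B = (-1/3, 11/3)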